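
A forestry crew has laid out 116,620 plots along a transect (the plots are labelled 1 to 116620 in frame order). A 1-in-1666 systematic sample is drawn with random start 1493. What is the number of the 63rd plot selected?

104785

k = 1666
63rd selection = r + (63−1)·k = 1493 + 62×1666 = 1493 + 103292 = 104785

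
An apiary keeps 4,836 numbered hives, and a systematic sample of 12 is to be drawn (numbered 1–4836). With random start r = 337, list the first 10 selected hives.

337, 740, 1143, 1546, 1949, 2352, 2755, 3158, 3561, 3964

k = N/n = 4836/12 = 403
hive 1: 337
hive 2: 337 + 403 = 740
hive 3: 740 + 403 = 1143
hive 4: 1143 + 403 = 1546
hive 5: 1546 + 403 = 1949
hive 6: 1949 + 403 = 2352
hive 7: 2352 + 403 = 2755
hive 8: 2755 + 403 = 3158
hive 9: 3158 + 403 = 3561
hive 10: 3561 + 403 = 3964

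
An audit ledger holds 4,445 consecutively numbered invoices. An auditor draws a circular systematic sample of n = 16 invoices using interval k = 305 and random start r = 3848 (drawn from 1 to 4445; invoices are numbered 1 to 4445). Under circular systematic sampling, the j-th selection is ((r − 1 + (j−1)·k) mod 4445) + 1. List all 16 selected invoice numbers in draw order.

3848, 4153, 13, 318, 623, 928, 1233, 1538, 1843, 2148, 2453, 2758, 3063, 3368, 3673, 3978

Selection 1: 3848
Selection 2: 3848 + 305 = 4153
Selection 3: 4153 + 305 = 4458 → 4458 − 4445 = 13
Selection 4: 13 + 305 = 318
Selection 5: 318 + 305 = 623
Selection 6: 623 + 305 = 928
Selection 7: 928 + 305 = 1233
Selection 8: 1233 + 305 = 1538
Selection 9: 1538 + 305 = 1843
Selection 10: 1843 + 305 = 2148
Selection 11: 2148 + 305 = 2453
Selection 12: 2453 + 305 = 2758
Selection 13: 2758 + 305 = 3063
Selection 14: 3063 + 305 = 3368
Selection 15: 3368 + 305 = 3673
Selection 16: 3673 + 305 = 3978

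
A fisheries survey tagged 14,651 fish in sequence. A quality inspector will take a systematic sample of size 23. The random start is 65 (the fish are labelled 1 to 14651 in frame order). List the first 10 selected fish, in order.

65, 702, 1339, 1976, 2613, 3250, 3887, 4524, 5161, 5798

k = N/n = 14651/23 = 637
fish 1: 65
fish 2: 65 + 637 = 702
fish 3: 702 + 637 = 1339
fish 4: 1339 + 637 = 1976
fish 5: 1976 + 637 = 2613
fish 6: 2613 + 637 = 3250
fish 7: 3250 + 637 = 3887
fish 8: 3887 + 637 = 4524
fish 9: 4524 + 637 = 5161
fish 10: 5161 + 637 = 5798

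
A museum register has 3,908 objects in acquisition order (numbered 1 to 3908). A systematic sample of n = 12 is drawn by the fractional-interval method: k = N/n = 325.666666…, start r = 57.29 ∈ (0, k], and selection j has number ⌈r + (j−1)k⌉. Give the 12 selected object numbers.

58, 383, 709, 1035, 1360, 1686, 2012, 2337, 2663, 2989, 3314, 3640

j=1: r + 0k = 57.29 → ⌈·⌉ = 58
j=2: r + 1k = 382.956666… → ⌈·⌉ = 383
j=3: r + 2k = 708.623333… → ⌈·⌉ = 709
j=4: r + 3k = 1034.29 → ⌈·⌉ = 1035
j=5: r + 4k = 1359.956666… → ⌈·⌉ = 1360
j=6: r + 5k = 1685.623333… → ⌈·⌉ = 1686
j=7: r + 6k = 2011.29 → ⌈·⌉ = 2012
j=8: r + 7k = 2336.956666… → ⌈·⌉ = 2337
j=9: r + 8k = 2662.623333… → ⌈·⌉ = 2663
j=10: r + 9k = 2988.29 → ⌈·⌉ = 2989
j=11: r + 10k = 3313.956666… → ⌈·⌉ = 3314
j=12: r + 11k = 3639.623333… → ⌈·⌉ = 3640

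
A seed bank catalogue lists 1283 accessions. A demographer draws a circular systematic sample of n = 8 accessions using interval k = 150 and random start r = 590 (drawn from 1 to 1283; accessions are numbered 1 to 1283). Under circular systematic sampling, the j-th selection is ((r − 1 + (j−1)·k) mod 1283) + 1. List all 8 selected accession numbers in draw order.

Selection 1: 590
Selection 2: 590 + 150 = 740
Selection 3: 740 + 150 = 890
Selection 4: 890 + 150 = 1040
Selection 5: 1040 + 150 = 1190
Selection 6: 1190 + 150 = 1340 → 1340 − 1283 = 57
Selection 7: 57 + 150 = 207
Selection 8: 207 + 150 = 357

590, 740, 890, 1040, 1190, 57, 207, 357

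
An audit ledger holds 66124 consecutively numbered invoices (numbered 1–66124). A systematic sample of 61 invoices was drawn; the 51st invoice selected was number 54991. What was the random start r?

k = 66124/61 = 1084
r = 54991 − (51−1)×1084 = 54991 − 54200 = 791

791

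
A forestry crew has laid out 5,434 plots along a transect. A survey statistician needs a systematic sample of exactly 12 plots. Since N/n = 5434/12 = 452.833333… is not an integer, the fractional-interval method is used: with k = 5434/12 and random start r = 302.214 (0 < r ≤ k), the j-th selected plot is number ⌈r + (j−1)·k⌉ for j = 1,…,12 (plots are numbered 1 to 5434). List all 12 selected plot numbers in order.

j=1: r + 0k = 302.214 → ⌈·⌉ = 303
j=2: r + 1k = 755.047333… → ⌈·⌉ = 756
j=3: r + 2k = 1207.880666… → ⌈·⌉ = 1208
j=4: r + 3k = 1660.714 → ⌈·⌉ = 1661
j=5: r + 4k = 2113.547333… → ⌈·⌉ = 2114
j=6: r + 5k = 2566.380666… → ⌈·⌉ = 2567
j=7: r + 6k = 3019.214 → ⌈·⌉ = 3020
j=8: r + 7k = 3472.047333… → ⌈·⌉ = 3473
j=9: r + 8k = 3924.880666… → ⌈·⌉ = 3925
j=10: r + 9k = 4377.714 → ⌈·⌉ = 4378
j=11: r + 10k = 4830.547333… → ⌈·⌉ = 4831
j=12: r + 11k = 5283.380666… → ⌈·⌉ = 5284

303, 756, 1208, 1661, 2114, 2567, 3020, 3473, 3925, 4378, 4831, 5284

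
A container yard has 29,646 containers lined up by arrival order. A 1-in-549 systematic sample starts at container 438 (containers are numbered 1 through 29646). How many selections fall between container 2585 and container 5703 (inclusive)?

6

k = 549
First selection ≥ 2585: 438 + ⌈(2585−438)/549⌉·549 = 438 + 4×549 = 2634
Last selection ≤ 5703: 438 + ⌊(5703−438)/549⌋·549 = 438 + 9×549 = 5379
Count = 9 − 4 + 1 = 6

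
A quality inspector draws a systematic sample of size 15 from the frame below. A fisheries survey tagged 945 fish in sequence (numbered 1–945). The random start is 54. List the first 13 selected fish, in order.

k = N/n = 945/15 = 63
fish 1: 54
fish 2: 54 + 63 = 117
fish 3: 117 + 63 = 180
fish 4: 180 + 63 = 243
fish 5: 243 + 63 = 306
fish 6: 306 + 63 = 369
fish 7: 369 + 63 = 432
fish 8: 432 + 63 = 495
fish 9: 495 + 63 = 558
fish 10: 558 + 63 = 621
fish 11: 621 + 63 = 684
fish 12: 684 + 63 = 747
fish 13: 747 + 63 = 810

54, 117, 180, 243, 306, 369, 432, 495, 558, 621, 684, 747, 810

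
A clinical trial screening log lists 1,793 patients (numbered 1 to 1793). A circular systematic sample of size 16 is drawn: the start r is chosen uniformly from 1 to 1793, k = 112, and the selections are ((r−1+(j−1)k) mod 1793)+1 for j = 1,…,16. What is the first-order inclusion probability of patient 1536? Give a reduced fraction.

16/1793

For each position j, as r ranges over 1…1793 the j-th selection hits every patient exactly once, so patient 1536 is selected for exactly 16 of the 1793 starts.
Inclusion probability = 16/1793.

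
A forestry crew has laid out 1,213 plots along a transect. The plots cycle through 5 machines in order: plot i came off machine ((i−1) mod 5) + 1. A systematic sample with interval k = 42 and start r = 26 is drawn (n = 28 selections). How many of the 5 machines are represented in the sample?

Consecutive selections differ by k = 42, so their machine numbers differ by 42 mod 5 = 2.
gcd(42, 5) = 1, so the sample visits 5/1 = 5 distinct residues mod 5.
Start 26 is machine 1; the machines hit are 1, 2, 3, 4, 5.

5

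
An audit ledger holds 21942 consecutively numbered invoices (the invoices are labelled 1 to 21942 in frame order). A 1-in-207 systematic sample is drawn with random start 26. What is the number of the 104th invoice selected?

k = 207
104th selection = r + (104−1)·k = 26 + 103×207 = 26 + 21321 = 21347

21347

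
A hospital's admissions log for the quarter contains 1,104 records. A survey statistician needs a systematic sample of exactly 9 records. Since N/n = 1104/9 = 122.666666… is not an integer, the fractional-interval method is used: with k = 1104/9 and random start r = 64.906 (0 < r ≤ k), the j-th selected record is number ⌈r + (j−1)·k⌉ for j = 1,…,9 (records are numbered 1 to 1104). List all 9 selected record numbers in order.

j=1: r + 0k = 64.906 → ⌈·⌉ = 65
j=2: r + 1k = 187.572666… → ⌈·⌉ = 188
j=3: r + 2k = 310.239333… → ⌈·⌉ = 311
j=4: r + 3k = 432.906 → ⌈·⌉ = 433
j=5: r + 4k = 555.572666… → ⌈·⌉ = 556
j=6: r + 5k = 678.239333… → ⌈·⌉ = 679
j=7: r + 6k = 800.906 → ⌈·⌉ = 801
j=8: r + 7k = 923.572666… → ⌈·⌉ = 924
j=9: r + 8k = 1046.239333… → ⌈·⌉ = 1047

65, 188, 311, 433, 556, 679, 801, 924, 1047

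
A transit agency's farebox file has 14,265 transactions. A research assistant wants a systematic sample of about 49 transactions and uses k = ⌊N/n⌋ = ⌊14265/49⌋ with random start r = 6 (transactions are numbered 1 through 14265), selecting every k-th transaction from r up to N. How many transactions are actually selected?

50

k = ⌊14265/49⌋ = 291
Achieved size = ⌊(14265 − 6)/291⌋ + 1 = ⌊14259/291⌋ + 1 = 49 + 1 = 50
(last selection: 6 + 49×291 = 14265 ≤ 14265; next would be 14556 > 14265)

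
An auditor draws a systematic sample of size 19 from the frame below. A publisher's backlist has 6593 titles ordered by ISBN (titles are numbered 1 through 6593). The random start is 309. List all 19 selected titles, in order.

309, 656, 1003, 1350, 1697, 2044, 2391, 2738, 3085, 3432, 3779, 4126, 4473, 4820, 5167, 5514, 5861, 6208, 6555

k = N/n = 6593/19 = 347
title 1: 309
title 2: 309 + 347 = 656
title 3: 656 + 347 = 1003
title 4: 1003 + 347 = 1350
title 5: 1350 + 347 = 1697
title 6: 1697 + 347 = 2044
title 7: 2044 + 347 = 2391
title 8: 2391 + 347 = 2738
title 9: 2738 + 347 = 3085
title 10: 3085 + 347 = 3432
title 11: 3432 + 347 = 3779
title 12: 3779 + 347 = 4126
title 13: 4126 + 347 = 4473
title 14: 4473 + 347 = 4820
title 15: 4820 + 347 = 5167
title 16: 5167 + 347 = 5514
title 17: 5514 + 347 = 5861
title 18: 5861 + 347 = 6208
title 19: 6208 + 347 = 6555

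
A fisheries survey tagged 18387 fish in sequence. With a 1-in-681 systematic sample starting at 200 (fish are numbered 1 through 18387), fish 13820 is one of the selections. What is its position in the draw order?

k = 681
position = (13820 − 200)/681 + 1 = 13620/681 + 1 = 20 + 1 = 21

21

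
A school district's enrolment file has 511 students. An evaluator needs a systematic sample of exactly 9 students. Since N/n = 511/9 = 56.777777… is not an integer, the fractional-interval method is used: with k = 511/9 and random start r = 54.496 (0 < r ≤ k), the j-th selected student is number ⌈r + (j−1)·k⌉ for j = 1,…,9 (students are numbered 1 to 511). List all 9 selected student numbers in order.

j=1: r + 0k = 54.496 → ⌈·⌉ = 55
j=2: r + 1k = 111.273777… → ⌈·⌉ = 112
j=3: r + 2k = 168.051555… → ⌈·⌉ = 169
j=4: r + 3k = 224.829333… → ⌈·⌉ = 225
j=5: r + 4k = 281.607111… → ⌈·⌉ = 282
j=6: r + 5k = 338.384888… → ⌈·⌉ = 339
j=7: r + 6k = 395.162666… → ⌈·⌉ = 396
j=8: r + 7k = 451.940444… → ⌈·⌉ = 452
j=9: r + 8k = 508.718222… → ⌈·⌉ = 509

55, 112, 169, 225, 282, 339, 396, 452, 509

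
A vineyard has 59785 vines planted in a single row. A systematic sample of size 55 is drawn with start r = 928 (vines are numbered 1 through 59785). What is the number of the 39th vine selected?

k = 59785/55 = 1087
39th selection = r + (39−1)·k = 928 + 38×1087 = 928 + 41306 = 42234

42234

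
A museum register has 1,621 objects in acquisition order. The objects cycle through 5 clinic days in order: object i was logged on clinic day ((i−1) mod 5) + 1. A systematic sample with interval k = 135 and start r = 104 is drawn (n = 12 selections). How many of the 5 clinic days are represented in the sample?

Consecutive selections differ by k = 135, so their clinic day numbers differ by 135 mod 5 = 0.
gcd(135, 5) = 5, so the sample visits 5/5 = 1 distinct residues mod 5.
Start 104 is clinic day 4; the clinic days hit are 4.

1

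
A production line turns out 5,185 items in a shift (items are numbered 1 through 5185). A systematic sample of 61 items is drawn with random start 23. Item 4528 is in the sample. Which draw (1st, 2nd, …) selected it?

k = 5185/61 = 85
position = (4528 − 23)/85 + 1 = 4505/85 + 1 = 53 + 1 = 54

54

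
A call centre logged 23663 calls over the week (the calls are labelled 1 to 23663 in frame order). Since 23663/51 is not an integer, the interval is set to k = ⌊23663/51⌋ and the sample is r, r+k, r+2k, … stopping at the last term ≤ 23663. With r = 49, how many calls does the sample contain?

k = ⌊23663/51⌋ = 463
Achieved size = ⌊(23663 − 49)/463⌋ + 1 = ⌊23614/463⌋ + 1 = 51 + 1 = 52
(last selection: 49 + 51×463 = 23662 ≤ 23663; next would be 24125 > 23663)

52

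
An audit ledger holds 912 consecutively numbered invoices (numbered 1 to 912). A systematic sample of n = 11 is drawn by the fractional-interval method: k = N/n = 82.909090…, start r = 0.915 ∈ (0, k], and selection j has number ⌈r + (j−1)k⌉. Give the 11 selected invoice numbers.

1, 84, 167, 250, 333, 416, 499, 582, 665, 748, 831

j=1: r + 0k = 0.915 → ⌈·⌉ = 1
j=2: r + 1k = 83.824090… → ⌈·⌉ = 84
j=3: r + 2k = 166.733181… → ⌈·⌉ = 167
j=4: r + 3k = 249.642272… → ⌈·⌉ = 250
j=5: r + 4k = 332.551363… → ⌈·⌉ = 333
j=6: r + 5k = 415.460454… → ⌈·⌉ = 416
j=7: r + 6k = 498.369545… → ⌈·⌉ = 499
j=8: r + 7k = 581.278636… → ⌈·⌉ = 582
j=9: r + 8k = 664.187727… → ⌈·⌉ = 665
j=10: r + 9k = 747.096818… → ⌈·⌉ = 748
j=11: r + 10k = 830.005909… → ⌈·⌉ = 831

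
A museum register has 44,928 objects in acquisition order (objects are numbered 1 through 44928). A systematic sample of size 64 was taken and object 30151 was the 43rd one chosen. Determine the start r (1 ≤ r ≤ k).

k = 44928/64 = 702
r = 30151 − (43−1)×702 = 30151 − 29484 = 667

667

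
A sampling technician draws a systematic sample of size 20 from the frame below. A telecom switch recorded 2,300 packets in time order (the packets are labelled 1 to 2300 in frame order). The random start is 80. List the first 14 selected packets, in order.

80, 195, 310, 425, 540, 655, 770, 885, 1000, 1115, 1230, 1345, 1460, 1575

k = N/n = 2300/20 = 115
packet 1: 80
packet 2: 80 + 115 = 195
packet 3: 195 + 115 = 310
packet 4: 310 + 115 = 425
packet 5: 425 + 115 = 540
packet 6: 540 + 115 = 655
packet 7: 655 + 115 = 770
packet 8: 770 + 115 = 885
packet 9: 885 + 115 = 1000
packet 10: 1000 + 115 = 1115
packet 11: 1115 + 115 = 1230
packet 12: 1230 + 115 = 1345
packet 13: 1345 + 115 = 1460
packet 14: 1460 + 115 = 1575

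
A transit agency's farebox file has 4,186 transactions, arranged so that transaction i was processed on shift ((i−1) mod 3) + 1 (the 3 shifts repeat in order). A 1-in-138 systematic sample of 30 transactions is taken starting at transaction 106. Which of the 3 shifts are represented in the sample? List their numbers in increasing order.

1

Consecutive selections differ by k = 138, so their shift numbers differ by 138 mod 3 = 0.
gcd(138, 3) = 3, so the sample visits 3/3 = 1 distinct residues mod 3.
Start 106 is shift 1; the shifts hit are 1.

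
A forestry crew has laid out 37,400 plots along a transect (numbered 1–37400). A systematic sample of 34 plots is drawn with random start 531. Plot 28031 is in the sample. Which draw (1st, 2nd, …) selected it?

26

k = 37400/34 = 1100
position = (28031 − 531)/1100 + 1 = 27500/1100 + 1 = 25 + 1 = 26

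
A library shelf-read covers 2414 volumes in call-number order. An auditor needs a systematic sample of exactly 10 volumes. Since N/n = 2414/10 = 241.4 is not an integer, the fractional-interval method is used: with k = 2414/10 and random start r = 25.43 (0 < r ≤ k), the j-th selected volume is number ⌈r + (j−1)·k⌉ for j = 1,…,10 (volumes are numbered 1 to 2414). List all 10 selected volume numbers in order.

j=1: r + 0k = 25.43 → ⌈·⌉ = 26
j=2: r + 1k = 266.83 → ⌈·⌉ = 267
j=3: r + 2k = 508.23 → ⌈·⌉ = 509
j=4: r + 3k = 749.63 → ⌈·⌉ = 750
j=5: r + 4k = 991.03 → ⌈·⌉ = 992
j=6: r + 5k = 1232.43 → ⌈·⌉ = 1233
j=7: r + 6k = 1473.83 → ⌈·⌉ = 1474
j=8: r + 7k = 1715.23 → ⌈·⌉ = 1716
j=9: r + 8k = 1956.63 → ⌈·⌉ = 1957
j=10: r + 9k = 2198.03 → ⌈·⌉ = 2199

26, 267, 509, 750, 992, 1233, 1474, 1716, 1957, 2199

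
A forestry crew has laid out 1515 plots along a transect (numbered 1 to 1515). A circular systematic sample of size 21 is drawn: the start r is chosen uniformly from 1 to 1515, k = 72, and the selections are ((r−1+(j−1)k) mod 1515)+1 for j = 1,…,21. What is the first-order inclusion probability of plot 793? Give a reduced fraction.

For each position j, as r ranges over 1…1515 the j-th selection hits every plot exactly once, so plot 793 is selected for exactly 21 of the 1515 starts.
Inclusion probability = 21/1515 = 7/505.

7/505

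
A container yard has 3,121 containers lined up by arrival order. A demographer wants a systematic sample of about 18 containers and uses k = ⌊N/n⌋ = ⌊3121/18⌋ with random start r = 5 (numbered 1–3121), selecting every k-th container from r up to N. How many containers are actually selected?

k = ⌊3121/18⌋ = 173
Achieved size = ⌊(3121 − 5)/173⌋ + 1 = ⌊3116/173⌋ + 1 = 18 + 1 = 19
(last selection: 5 + 18×173 = 3119 ≤ 3121; next would be 3292 > 3121)

19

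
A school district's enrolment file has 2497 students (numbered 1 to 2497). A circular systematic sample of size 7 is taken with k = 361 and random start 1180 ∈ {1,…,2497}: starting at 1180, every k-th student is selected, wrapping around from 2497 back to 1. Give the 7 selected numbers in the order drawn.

Selection 1: 1180
Selection 2: 1180 + 361 = 1541
Selection 3: 1541 + 361 = 1902
Selection 4: 1902 + 361 = 2263
Selection 5: 2263 + 361 = 2624 → 2624 − 2497 = 127
Selection 6: 127 + 361 = 488
Selection 7: 488 + 361 = 849

1180, 1541, 1902, 2263, 127, 488, 849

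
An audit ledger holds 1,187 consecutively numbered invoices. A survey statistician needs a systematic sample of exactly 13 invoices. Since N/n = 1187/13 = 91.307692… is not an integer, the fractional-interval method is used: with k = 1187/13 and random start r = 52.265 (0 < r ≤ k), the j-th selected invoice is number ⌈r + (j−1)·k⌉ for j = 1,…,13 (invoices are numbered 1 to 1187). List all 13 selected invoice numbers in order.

j=1: r + 0k = 52.265 → ⌈·⌉ = 53
j=2: r + 1k = 143.572692… → ⌈·⌉ = 144
j=3: r + 2k = 234.880384… → ⌈·⌉ = 235
j=4: r + 3k = 326.188076… → ⌈·⌉ = 327
j=5: r + 4k = 417.495769… → ⌈·⌉ = 418
j=6: r + 5k = 508.803461… → ⌈·⌉ = 509
j=7: r + 6k = 600.111153… → ⌈·⌉ = 601
j=8: r + 7k = 691.418846… → ⌈·⌉ = 692
j=9: r + 8k = 782.726538… → ⌈·⌉ = 783
j=10: r + 9k = 874.034230… → ⌈·⌉ = 875
j=11: r + 10k = 965.341923… → ⌈·⌉ = 966
j=12: r + 11k = 1056.649615… → ⌈·⌉ = 1057
j=13: r + 12k = 1147.957307… → ⌈·⌉ = 1148

53, 144, 235, 327, 418, 509, 601, 692, 783, 875, 966, 1057, 1148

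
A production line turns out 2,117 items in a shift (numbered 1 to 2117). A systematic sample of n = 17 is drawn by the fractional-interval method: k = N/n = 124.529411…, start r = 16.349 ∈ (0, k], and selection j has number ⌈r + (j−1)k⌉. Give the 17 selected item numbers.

17, 141, 266, 390, 515, 639, 764, 889, 1013, 1138, 1262, 1387, 1511, 1636, 1760, 1885, 2009

j=1: r + 0k = 16.349 → ⌈·⌉ = 17
j=2: r + 1k = 140.878411… → ⌈·⌉ = 141
j=3: r + 2k = 265.407823… → ⌈·⌉ = 266
j=4: r + 3k = 389.937235… → ⌈·⌉ = 390
j=5: r + 4k = 514.466647… → ⌈·⌉ = 515
j=6: r + 5k = 638.996058… → ⌈·⌉ = 639
j=7: r + 6k = 763.525470… → ⌈·⌉ = 764
j=8: r + 7k = 888.054882… → ⌈·⌉ = 889
j=9: r + 8k = 1012.584294… → ⌈·⌉ = 1013
j=10: r + 9k = 1137.113705… → ⌈·⌉ = 1138
j=11: r + 10k = 1261.643117… → ⌈·⌉ = 1262
j=12: r + 11k = 1386.172529… → ⌈·⌉ = 1387
j=13: r + 12k = 1510.701941… → ⌈·⌉ = 1511
j=14: r + 13k = 1635.231352… → ⌈·⌉ = 1636
j=15: r + 14k = 1759.760764… → ⌈·⌉ = 1760
j=16: r + 15k = 1884.290176… → ⌈·⌉ = 1885
j=17: r + 16k = 2008.819588… → ⌈·⌉ = 2009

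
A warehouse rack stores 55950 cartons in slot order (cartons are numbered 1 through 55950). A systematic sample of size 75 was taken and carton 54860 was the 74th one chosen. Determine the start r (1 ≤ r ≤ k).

402

k = 55950/75 = 746
r = 54860 − (74−1)×746 = 54860 − 54458 = 402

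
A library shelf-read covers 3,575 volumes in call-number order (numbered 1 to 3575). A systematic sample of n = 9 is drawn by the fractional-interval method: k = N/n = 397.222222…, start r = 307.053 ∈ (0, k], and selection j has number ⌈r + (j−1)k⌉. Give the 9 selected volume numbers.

308, 705, 1102, 1499, 1896, 2294, 2691, 3088, 3485

j=1: r + 0k = 307.053 → ⌈·⌉ = 308
j=2: r + 1k = 704.275222… → ⌈·⌉ = 705
j=3: r + 2k = 1101.497444… → ⌈·⌉ = 1102
j=4: r + 3k = 1498.719666… → ⌈·⌉ = 1499
j=5: r + 4k = 1895.941888… → ⌈·⌉ = 1896
j=6: r + 5k = 2293.164111… → ⌈·⌉ = 2294
j=7: r + 6k = 2690.386333… → ⌈·⌉ = 2691
j=8: r + 7k = 3087.608555… → ⌈·⌉ = 3088
j=9: r + 8k = 3484.830777… → ⌈·⌉ = 3485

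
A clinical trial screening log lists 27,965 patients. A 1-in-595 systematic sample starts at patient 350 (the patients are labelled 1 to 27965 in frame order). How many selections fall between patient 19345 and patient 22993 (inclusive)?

7

k = 595
First selection ≥ 19345: 350 + ⌈(19345−350)/595⌉·595 = 350 + 32×595 = 19390
Last selection ≤ 22993: 350 + ⌊(22993−350)/595⌋·595 = 350 + 38×595 = 22960
Count = 38 − 32 + 1 = 7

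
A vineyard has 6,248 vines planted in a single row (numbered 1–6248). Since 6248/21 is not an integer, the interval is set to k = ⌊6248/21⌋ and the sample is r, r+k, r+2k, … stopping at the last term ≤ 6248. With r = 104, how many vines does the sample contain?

k = ⌊6248/21⌋ = 297
Achieved size = ⌊(6248 − 104)/297⌋ + 1 = ⌊6144/297⌋ + 1 = 20 + 1 = 21
(last selection: 104 + 20×297 = 6044 ≤ 6248; next would be 6341 > 6248)

21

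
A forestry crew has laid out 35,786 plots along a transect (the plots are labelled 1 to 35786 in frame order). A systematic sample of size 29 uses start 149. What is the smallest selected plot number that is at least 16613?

17425

k = 35786/29 = 1234
Steps past start: ⌈(16613 − 149)/1234⌉ = ⌈16464/1234⌉ = 14
Selected plot: 149 + 14×1234 = 17425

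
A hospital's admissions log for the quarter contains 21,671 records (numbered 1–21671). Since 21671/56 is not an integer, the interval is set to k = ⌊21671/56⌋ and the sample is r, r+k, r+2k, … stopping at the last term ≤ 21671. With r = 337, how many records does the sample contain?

k = ⌊21671/56⌋ = 386
Achieved size = ⌊(21671 − 337)/386⌋ + 1 = ⌊21334/386⌋ + 1 = 55 + 1 = 56
(last selection: 337 + 55×386 = 21567 ≤ 21671; next would be 21953 > 21671)

56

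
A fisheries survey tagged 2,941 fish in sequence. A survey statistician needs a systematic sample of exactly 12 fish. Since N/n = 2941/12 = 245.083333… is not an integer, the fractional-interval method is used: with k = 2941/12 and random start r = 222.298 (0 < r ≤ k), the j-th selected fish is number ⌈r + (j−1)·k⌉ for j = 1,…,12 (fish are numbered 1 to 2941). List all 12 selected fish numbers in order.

j=1: r + 0k = 222.298 → ⌈·⌉ = 223
j=2: r + 1k = 467.381333… → ⌈·⌉ = 468
j=3: r + 2k = 712.464666… → ⌈·⌉ = 713
j=4: r + 3k = 957.548 → ⌈·⌉ = 958
j=5: r + 4k = 1202.631333… → ⌈·⌉ = 1203
j=6: r + 5k = 1447.714666… → ⌈·⌉ = 1448
j=7: r + 6k = 1692.798 → ⌈·⌉ = 1693
j=8: r + 7k = 1937.881333… → ⌈·⌉ = 1938
j=9: r + 8k = 2182.964666… → ⌈·⌉ = 2183
j=10: r + 9k = 2428.048 → ⌈·⌉ = 2429
j=11: r + 10k = 2673.131333… → ⌈·⌉ = 2674
j=12: r + 11k = 2918.214666… → ⌈·⌉ = 2919

223, 468, 713, 958, 1203, 1448, 1693, 1938, 2183, 2429, 2674, 2919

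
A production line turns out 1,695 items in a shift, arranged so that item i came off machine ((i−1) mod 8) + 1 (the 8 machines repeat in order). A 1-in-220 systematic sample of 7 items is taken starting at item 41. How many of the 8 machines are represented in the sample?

2

Consecutive selections differ by k = 220, so their machine numbers differ by 220 mod 8 = 4.
gcd(220, 8) = 4, so the sample visits 8/4 = 2 distinct residues mod 8.
Start 41 is machine 1; the machines hit are 1, 5.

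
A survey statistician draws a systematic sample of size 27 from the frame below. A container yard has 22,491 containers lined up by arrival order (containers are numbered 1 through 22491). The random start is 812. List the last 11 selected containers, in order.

k = N/n = 22491/27 = 833
17th selection = 812 + 16×833 = 14140
18th: 14140 + 833 = 14973
19th: 14973 + 833 = 15806
20th: 15806 + 833 = 16639
21st: 16639 + 833 = 17472
22nd: 17472 + 833 = 18305
23rd: 18305 + 833 = 19138
24th: 19138 + 833 = 19971
25th: 19971 + 833 = 20804
26th: 20804 + 833 = 21637
27th: 21637 + 833 = 22470

14140, 14973, 15806, 16639, 17472, 18305, 19138, 19971, 20804, 21637, 22470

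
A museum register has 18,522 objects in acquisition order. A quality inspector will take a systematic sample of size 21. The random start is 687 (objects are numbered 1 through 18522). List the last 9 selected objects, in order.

k = N/n = 18522/21 = 882
13th selection = 687 + 12×882 = 11271
14th: 11271 + 882 = 12153
15th: 12153 + 882 = 13035
16th: 13035 + 882 = 13917
17th: 13917 + 882 = 14799
18th: 14799 + 882 = 15681
19th: 15681 + 882 = 16563
20th: 16563 + 882 = 17445
21st: 17445 + 882 = 18327

11271, 12153, 13035, 13917, 14799, 15681, 16563, 17445, 18327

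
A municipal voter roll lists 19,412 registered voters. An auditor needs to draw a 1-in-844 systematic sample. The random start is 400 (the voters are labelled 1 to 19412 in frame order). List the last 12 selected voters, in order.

12th selection = 400 + 11×844 = 9684
13th: 9684 + 844 = 10528
14th: 10528 + 844 = 11372
15th: 11372 + 844 = 12216
16th: 12216 + 844 = 13060
17th: 13060 + 844 = 13904
18th: 13904 + 844 = 14748
19th: 14748 + 844 = 15592
20th: 15592 + 844 = 16436
21st: 16436 + 844 = 17280
22nd: 17280 + 844 = 18124
23rd: 18124 + 844 = 18968

9684, 10528, 11372, 12216, 13060, 13904, 14748, 15592, 16436, 17280, 18124, 18968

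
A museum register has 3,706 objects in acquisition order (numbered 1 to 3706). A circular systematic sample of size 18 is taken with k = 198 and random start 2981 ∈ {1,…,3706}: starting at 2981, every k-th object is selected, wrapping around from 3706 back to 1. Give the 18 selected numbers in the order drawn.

Selection 1: 2981
Selection 2: 2981 + 198 = 3179
Selection 3: 3179 + 198 = 3377
Selection 4: 3377 + 198 = 3575
Selection 5: 3575 + 198 = 3773 → 3773 − 3706 = 67
Selection 6: 67 + 198 = 265
Selection 7: 265 + 198 = 463
Selection 8: 463 + 198 = 661
Selection 9: 661 + 198 = 859
Selection 10: 859 + 198 = 1057
Selection 11: 1057 + 198 = 1255
Selection 12: 1255 + 198 = 1453
Selection 13: 1453 + 198 = 1651
Selection 14: 1651 + 198 = 1849
Selection 15: 1849 + 198 = 2047
Selection 16: 2047 + 198 = 2245
Selection 17: 2245 + 198 = 2443
Selection 18: 2443 + 198 = 2641

2981, 3179, 3377, 3575, 67, 265, 463, 661, 859, 1057, 1255, 1453, 1651, 1849, 2047, 2245, 2443, 2641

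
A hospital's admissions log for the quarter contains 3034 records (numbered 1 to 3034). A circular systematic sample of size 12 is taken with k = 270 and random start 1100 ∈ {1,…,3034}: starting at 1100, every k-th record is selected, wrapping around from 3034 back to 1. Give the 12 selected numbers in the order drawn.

Selection 1: 1100
Selection 2: 1100 + 270 = 1370
Selection 3: 1370 + 270 = 1640
Selection 4: 1640 + 270 = 1910
Selection 5: 1910 + 270 = 2180
Selection 6: 2180 + 270 = 2450
Selection 7: 2450 + 270 = 2720
Selection 8: 2720 + 270 = 2990
Selection 9: 2990 + 270 = 3260 → 3260 − 3034 = 226
Selection 10: 226 + 270 = 496
Selection 11: 496 + 270 = 766
Selection 12: 766 + 270 = 1036

1100, 1370, 1640, 1910, 2180, 2450, 2720, 2990, 226, 496, 766, 1036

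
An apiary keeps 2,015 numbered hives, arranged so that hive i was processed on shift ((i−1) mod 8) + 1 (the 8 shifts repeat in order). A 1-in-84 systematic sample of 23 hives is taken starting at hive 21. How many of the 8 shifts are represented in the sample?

Consecutive selections differ by k = 84, so their shift numbers differ by 84 mod 8 = 4.
gcd(84, 8) = 4, so the sample visits 8/4 = 2 distinct residues mod 8.
Start 21 is shift 5; the shifts hit are 1, 5.

2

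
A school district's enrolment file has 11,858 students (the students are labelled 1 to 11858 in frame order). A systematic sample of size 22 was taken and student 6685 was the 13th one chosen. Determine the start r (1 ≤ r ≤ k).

k = 11858/22 = 539
r = 6685 − (13−1)×539 = 6685 − 6468 = 217

217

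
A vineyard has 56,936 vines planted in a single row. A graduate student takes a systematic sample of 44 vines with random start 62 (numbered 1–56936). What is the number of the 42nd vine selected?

k = 56936/44 = 1294
42nd selection = r + (42−1)·k = 62 + 41×1294 = 62 + 53054 = 53116

53116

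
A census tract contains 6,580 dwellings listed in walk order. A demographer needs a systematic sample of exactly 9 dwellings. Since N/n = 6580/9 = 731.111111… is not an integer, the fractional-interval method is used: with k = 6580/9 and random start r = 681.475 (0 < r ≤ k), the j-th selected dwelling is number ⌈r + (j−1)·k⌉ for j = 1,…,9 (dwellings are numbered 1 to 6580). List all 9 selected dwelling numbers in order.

682, 1413, 2144, 2875, 3606, 4338, 5069, 5800, 6531

j=1: r + 0k = 681.475 → ⌈·⌉ = 682
j=2: r + 1k = 1412.586111… → ⌈·⌉ = 1413
j=3: r + 2k = 2143.697222… → ⌈·⌉ = 2144
j=4: r + 3k = 2874.808333… → ⌈·⌉ = 2875
j=5: r + 4k = 3605.919444… → ⌈·⌉ = 3606
j=6: r + 5k = 4337.030555… → ⌈·⌉ = 4338
j=7: r + 6k = 5068.141666… → ⌈·⌉ = 5069
j=8: r + 7k = 5799.252777… → ⌈·⌉ = 5800
j=9: r + 8k = 6530.363888… → ⌈·⌉ = 6531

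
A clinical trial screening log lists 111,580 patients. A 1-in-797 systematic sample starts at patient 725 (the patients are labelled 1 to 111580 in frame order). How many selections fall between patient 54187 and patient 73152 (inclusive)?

k = 797
First selection ≥ 54187: 725 + ⌈(54187−725)/797⌉·797 = 725 + 68×797 = 54921
Last selection ≤ 73152: 725 + ⌊(73152−725)/797⌋·797 = 725 + 90×797 = 72455
Count = 90 − 68 + 1 = 23

23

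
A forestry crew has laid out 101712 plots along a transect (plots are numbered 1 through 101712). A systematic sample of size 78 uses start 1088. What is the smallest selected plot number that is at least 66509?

67592

k = 101712/78 = 1304
Steps past start: ⌈(66509 − 1088)/1304⌉ = ⌈65421/1304⌉ = 51
Selected plot: 1088 + 51×1304 = 67592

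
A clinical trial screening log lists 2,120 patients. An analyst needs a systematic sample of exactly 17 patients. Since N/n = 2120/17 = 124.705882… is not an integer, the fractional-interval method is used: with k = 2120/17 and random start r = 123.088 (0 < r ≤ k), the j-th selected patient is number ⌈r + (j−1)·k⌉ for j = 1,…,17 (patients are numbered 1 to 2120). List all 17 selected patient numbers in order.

j=1: r + 0k = 123.088 → ⌈·⌉ = 124
j=2: r + 1k = 247.793882… → ⌈·⌉ = 248
j=3: r + 2k = 372.499764… → ⌈·⌉ = 373
j=4: r + 3k = 497.205647… → ⌈·⌉ = 498
j=5: r + 4k = 621.911529… → ⌈·⌉ = 622
j=6: r + 5k = 746.617411… → ⌈·⌉ = 747
j=7: r + 6k = 871.323294… → ⌈·⌉ = 872
j=8: r + 7k = 996.029176… → ⌈·⌉ = 997
j=9: r + 8k = 1120.735058… → ⌈·⌉ = 1121
j=10: r + 9k = 1245.440941… → ⌈·⌉ = 1246
j=11: r + 10k = 1370.146823… → ⌈·⌉ = 1371
j=12: r + 11k = 1494.852705… → ⌈·⌉ = 1495
j=13: r + 12k = 1619.558588… → ⌈·⌉ = 1620
j=14: r + 13k = 1744.264470… → ⌈·⌉ = 1745
j=15: r + 14k = 1868.970352… → ⌈·⌉ = 1869
j=16: r + 15k = 1993.676235… → ⌈·⌉ = 1994
j=17: r + 16k = 2118.382117… → ⌈·⌉ = 2119

124, 248, 373, 498, 622, 747, 872, 997, 1121, 1246, 1371, 1495, 1620, 1745, 1869, 1994, 2119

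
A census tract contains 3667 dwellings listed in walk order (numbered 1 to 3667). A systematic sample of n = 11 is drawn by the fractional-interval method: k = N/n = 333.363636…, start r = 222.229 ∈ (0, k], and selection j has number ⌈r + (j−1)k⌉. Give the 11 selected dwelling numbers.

223, 556, 889, 1223, 1556, 1890, 2223, 2556, 2890, 3223, 3556

j=1: r + 0k = 222.229 → ⌈·⌉ = 223
j=2: r + 1k = 555.592636… → ⌈·⌉ = 556
j=3: r + 2k = 888.956272… → ⌈·⌉ = 889
j=4: r + 3k = 1222.319909… → ⌈·⌉ = 1223
j=5: r + 4k = 1555.683545… → ⌈·⌉ = 1556
j=6: r + 5k = 1889.047181… → ⌈·⌉ = 1890
j=7: r + 6k = 2222.410818… → ⌈·⌉ = 2223
j=8: r + 7k = 2555.774454… → ⌈·⌉ = 2556
j=9: r + 8k = 2889.138090… → ⌈·⌉ = 2890
j=10: r + 9k = 3222.501727… → ⌈·⌉ = 3223
j=11: r + 10k = 3555.865363… → ⌈·⌉ = 3556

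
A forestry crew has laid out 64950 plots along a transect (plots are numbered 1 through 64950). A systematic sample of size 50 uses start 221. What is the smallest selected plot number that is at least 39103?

39191

k = 64950/50 = 1299
Steps past start: ⌈(39103 − 221)/1299⌉ = ⌈38882/1299⌉ = 30
Selected plot: 221 + 30×1299 = 39191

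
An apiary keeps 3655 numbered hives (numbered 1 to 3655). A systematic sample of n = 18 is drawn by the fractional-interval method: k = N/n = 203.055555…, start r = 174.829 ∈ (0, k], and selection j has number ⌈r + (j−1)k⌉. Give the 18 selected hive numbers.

175, 378, 581, 784, 988, 1191, 1394, 1597, 1800, 2003, 2206, 2409, 2612, 2815, 3018, 3221, 3424, 3627

j=1: r + 0k = 174.829 → ⌈·⌉ = 175
j=2: r + 1k = 377.884555… → ⌈·⌉ = 378
j=3: r + 2k = 580.940111… → ⌈·⌉ = 581
j=4: r + 3k = 783.995666… → ⌈·⌉ = 784
j=5: r + 4k = 987.051222… → ⌈·⌉ = 988
j=6: r + 5k = 1190.106777… → ⌈·⌉ = 1191
j=7: r + 6k = 1393.162333… → ⌈·⌉ = 1394
j=8: r + 7k = 1596.217888… → ⌈·⌉ = 1597
j=9: r + 8k = 1799.273444… → ⌈·⌉ = 1800
j=10: r + 9k = 2002.329 → ⌈·⌉ = 2003
j=11: r + 10k = 2205.384555… → ⌈·⌉ = 2206
j=12: r + 11k = 2408.440111… → ⌈·⌉ = 2409
j=13: r + 12k = 2611.495666… → ⌈·⌉ = 2612
j=14: r + 13k = 2814.551222… → ⌈·⌉ = 2815
j=15: r + 14k = 3017.606777… → ⌈·⌉ = 3018
j=16: r + 15k = 3220.662333… → ⌈·⌉ = 3221
j=17: r + 16k = 3423.717888… → ⌈·⌉ = 3424
j=18: r + 17k = 3626.773444… → ⌈·⌉ = 3627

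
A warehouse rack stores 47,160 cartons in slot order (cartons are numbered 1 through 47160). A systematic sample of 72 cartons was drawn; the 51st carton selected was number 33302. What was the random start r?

k = 47160/72 = 655
r = 33302 − (51−1)×655 = 33302 − 32750 = 552

552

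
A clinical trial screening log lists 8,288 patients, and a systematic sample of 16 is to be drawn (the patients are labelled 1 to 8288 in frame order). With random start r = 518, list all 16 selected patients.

518, 1036, 1554, 2072, 2590, 3108, 3626, 4144, 4662, 5180, 5698, 6216, 6734, 7252, 7770, 8288

k = N/n = 8288/16 = 518
patient 1: 518
patient 2: 518 + 518 = 1036
patient 3: 1036 + 518 = 1554
patient 4: 1554 + 518 = 2072
patient 5: 2072 + 518 = 2590
patient 6: 2590 + 518 = 3108
patient 7: 3108 + 518 = 3626
patient 8: 3626 + 518 = 4144
patient 9: 4144 + 518 = 4662
patient 10: 4662 + 518 = 5180
patient 11: 5180 + 518 = 5698
patient 12: 5698 + 518 = 6216
patient 13: 6216 + 518 = 6734
patient 14: 6734 + 518 = 7252
patient 15: 7252 + 518 = 7770
patient 16: 7770 + 518 = 8288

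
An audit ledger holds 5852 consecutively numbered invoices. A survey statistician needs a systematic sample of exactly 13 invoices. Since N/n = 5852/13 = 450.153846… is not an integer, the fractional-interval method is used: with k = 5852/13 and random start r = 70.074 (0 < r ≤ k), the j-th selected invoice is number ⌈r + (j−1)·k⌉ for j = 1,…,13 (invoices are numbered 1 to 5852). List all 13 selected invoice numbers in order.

j=1: r + 0k = 70.074 → ⌈·⌉ = 71
j=2: r + 1k = 520.227846… → ⌈·⌉ = 521
j=3: r + 2k = 970.381692… → ⌈·⌉ = 971
j=4: r + 3k = 1420.535538… → ⌈·⌉ = 1421
j=5: r + 4k = 1870.689384… → ⌈·⌉ = 1871
j=6: r + 5k = 2320.843230… → ⌈·⌉ = 2321
j=7: r + 6k = 2770.997076… → ⌈·⌉ = 2771
j=8: r + 7k = 3221.150923… → ⌈·⌉ = 3222
j=9: r + 8k = 3671.304769… → ⌈·⌉ = 3672
j=10: r + 9k = 4121.458615… → ⌈·⌉ = 4122
j=11: r + 10k = 4571.612461… → ⌈·⌉ = 4572
j=12: r + 11k = 5021.766307… → ⌈·⌉ = 5022
j=13: r + 12k = 5471.920153… → ⌈·⌉ = 5472

71, 521, 971, 1421, 1871, 2321, 2771, 3222, 3672, 4122, 4572, 5022, 5472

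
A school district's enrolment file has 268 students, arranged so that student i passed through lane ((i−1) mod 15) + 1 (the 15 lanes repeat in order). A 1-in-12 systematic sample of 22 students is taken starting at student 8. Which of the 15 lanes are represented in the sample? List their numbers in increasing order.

Consecutive selections differ by k = 12, so their lane numbers differ by 12 mod 15 = 12.
gcd(12, 15) = 3, so the sample visits 15/3 = 5 distinct residues mod 15.
Start 8 is lane 8; the lanes hit are 2, 5, 8, 11, 14.

2, 5, 8, 11, 14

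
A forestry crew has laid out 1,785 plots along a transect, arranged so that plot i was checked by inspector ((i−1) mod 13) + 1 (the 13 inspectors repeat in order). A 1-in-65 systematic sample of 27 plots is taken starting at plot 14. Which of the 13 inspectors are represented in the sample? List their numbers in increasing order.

Consecutive selections differ by k = 65, so their inspector numbers differ by 65 mod 13 = 0.
gcd(65, 13) = 13, so the sample visits 13/13 = 1 distinct residues mod 13.
Start 14 is inspector 1; the inspectors hit are 1.

1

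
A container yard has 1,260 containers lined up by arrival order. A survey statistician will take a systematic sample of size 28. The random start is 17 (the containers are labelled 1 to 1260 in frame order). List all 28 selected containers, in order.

k = N/n = 1260/28 = 45
container 1: 17
container 2: 17 + 45 = 62
container 3: 62 + 45 = 107
container 4: 107 + 45 = 152
container 5: 152 + 45 = 197
container 6: 197 + 45 = 242
container 7: 242 + 45 = 287
container 8: 287 + 45 = 332
container 9: 332 + 45 = 377
container 10: 377 + 45 = 422
container 11: 422 + 45 = 467
container 12: 467 + 45 = 512
container 13: 512 + 45 = 557
container 14: 557 + 45 = 602
container 15: 602 + 45 = 647
container 16: 647 + 45 = 692
container 17: 692 + 45 = 737
container 18: 737 + 45 = 782
container 19: 782 + 45 = 827
container 20: 827 + 45 = 872
container 21: 872 + 45 = 917
container 22: 917 + 45 = 962
container 23: 962 + 45 = 1007
container 24: 1007 + 45 = 1052
container 25: 1052 + 45 = 1097
container 26: 1097 + 45 = 1142
container 27: 1142 + 45 = 1187
container 28: 1187 + 45 = 1232

17, 62, 107, 152, 197, 242, 287, 332, 377, 422, 467, 512, 557, 602, 647, 692, 737, 782, 827, 872, 917, 962, 1007, 1052, 1097, 1142, 1187, 1232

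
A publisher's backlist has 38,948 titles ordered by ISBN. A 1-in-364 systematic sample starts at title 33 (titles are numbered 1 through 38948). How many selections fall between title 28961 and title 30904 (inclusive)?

k = 364
First selection ≥ 28961: 33 + ⌈(28961−33)/364⌉·364 = 33 + 80×364 = 29153
Last selection ≤ 30904: 33 + ⌊(30904−33)/364⌋·364 = 33 + 84×364 = 30609
Count = 84 − 80 + 1 = 5

5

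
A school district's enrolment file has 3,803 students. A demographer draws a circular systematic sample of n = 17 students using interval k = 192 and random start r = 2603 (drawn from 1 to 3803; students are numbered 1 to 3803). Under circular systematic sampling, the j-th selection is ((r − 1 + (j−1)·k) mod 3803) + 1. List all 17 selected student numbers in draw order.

Selection 1: 2603
Selection 2: 2603 + 192 = 2795
Selection 3: 2795 + 192 = 2987
Selection 4: 2987 + 192 = 3179
Selection 5: 3179 + 192 = 3371
Selection 6: 3371 + 192 = 3563
Selection 7: 3563 + 192 = 3755
Selection 8: 3755 + 192 = 3947 → 3947 − 3803 = 144
Selection 9: 144 + 192 = 336
Selection 10: 336 + 192 = 528
Selection 11: 528 + 192 = 720
Selection 12: 720 + 192 = 912
Selection 13: 912 + 192 = 1104
Selection 14: 1104 + 192 = 1296
Selection 15: 1296 + 192 = 1488
Selection 16: 1488 + 192 = 1680
Selection 17: 1680 + 192 = 1872

2603, 2795, 2987, 3179, 3371, 3563, 3755, 144, 336, 528, 720, 912, 1104, 1296, 1488, 1680, 1872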